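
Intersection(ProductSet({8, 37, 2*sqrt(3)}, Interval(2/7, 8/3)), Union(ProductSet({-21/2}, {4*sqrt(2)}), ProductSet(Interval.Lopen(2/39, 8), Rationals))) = ProductSet({8, 2*sqrt(3)}, Intersection(Interval(2/7, 8/3), Rationals))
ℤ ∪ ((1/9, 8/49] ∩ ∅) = ℤ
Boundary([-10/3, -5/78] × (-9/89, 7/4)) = ({-10/3, -5/78} × [-9/89, 7/4]) ∪ ([-10/3, -5/78] × {-9/89, 7/4})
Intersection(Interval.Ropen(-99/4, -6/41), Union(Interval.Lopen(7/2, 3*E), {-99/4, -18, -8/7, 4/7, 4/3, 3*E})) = {-99/4, -18, -8/7}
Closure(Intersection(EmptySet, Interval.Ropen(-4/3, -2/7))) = EmptySet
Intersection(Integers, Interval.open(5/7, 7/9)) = EmptySet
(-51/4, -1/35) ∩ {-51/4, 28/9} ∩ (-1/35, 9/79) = ∅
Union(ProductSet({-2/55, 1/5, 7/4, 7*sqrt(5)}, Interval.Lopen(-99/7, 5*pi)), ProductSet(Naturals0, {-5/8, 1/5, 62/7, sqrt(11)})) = Union(ProductSet({-2/55, 1/5, 7/4, 7*sqrt(5)}, Interval.Lopen(-99/7, 5*pi)), ProductSet(Naturals0, {-5/8, 1/5, 62/7, sqrt(11)}))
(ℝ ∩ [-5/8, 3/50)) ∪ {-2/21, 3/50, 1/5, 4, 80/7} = [-5/8, 3/50] ∪ {1/5, 4, 80/7}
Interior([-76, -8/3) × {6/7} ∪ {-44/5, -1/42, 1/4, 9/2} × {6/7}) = ∅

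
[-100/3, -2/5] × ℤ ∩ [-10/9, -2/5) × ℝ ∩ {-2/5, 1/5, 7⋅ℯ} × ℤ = ∅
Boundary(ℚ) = ℝ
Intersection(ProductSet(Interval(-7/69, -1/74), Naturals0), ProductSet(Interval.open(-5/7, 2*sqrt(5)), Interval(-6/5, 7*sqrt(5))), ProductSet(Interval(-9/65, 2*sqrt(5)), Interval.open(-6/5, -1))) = EmptySet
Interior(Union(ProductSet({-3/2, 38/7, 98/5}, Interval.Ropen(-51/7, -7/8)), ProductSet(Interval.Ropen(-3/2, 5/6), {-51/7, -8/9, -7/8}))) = EmptySet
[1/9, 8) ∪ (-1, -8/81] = (-1, -8/81] ∪ [1/9, 8)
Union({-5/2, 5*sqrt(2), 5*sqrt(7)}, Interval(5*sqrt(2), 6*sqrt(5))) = Union({-5/2}, Interval(5*sqrt(2), 6*sqrt(5)))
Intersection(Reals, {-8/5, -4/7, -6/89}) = {-8/5, -4/7, -6/89}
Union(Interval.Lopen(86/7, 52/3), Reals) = Interval(-oo, oo)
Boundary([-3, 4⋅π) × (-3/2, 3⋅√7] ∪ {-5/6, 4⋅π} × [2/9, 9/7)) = ({-3, 4⋅π} × [-3/2, 3⋅√7]) ∪ ([-3, 4⋅π] × {-3/2, 3⋅√7})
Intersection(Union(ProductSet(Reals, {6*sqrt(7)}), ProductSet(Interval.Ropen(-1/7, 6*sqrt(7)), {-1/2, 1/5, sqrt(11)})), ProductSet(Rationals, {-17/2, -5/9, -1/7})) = EmptySet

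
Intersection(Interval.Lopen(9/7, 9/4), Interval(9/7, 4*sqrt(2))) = Interval.Lopen(9/7, 9/4)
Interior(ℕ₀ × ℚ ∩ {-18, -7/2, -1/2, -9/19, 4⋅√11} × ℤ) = ∅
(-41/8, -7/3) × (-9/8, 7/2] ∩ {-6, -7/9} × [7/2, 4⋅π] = ∅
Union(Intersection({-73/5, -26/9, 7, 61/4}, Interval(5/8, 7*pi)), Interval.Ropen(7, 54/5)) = Union({61/4}, Interval.Ropen(7, 54/5))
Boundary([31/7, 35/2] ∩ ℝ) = {31/7, 35/2}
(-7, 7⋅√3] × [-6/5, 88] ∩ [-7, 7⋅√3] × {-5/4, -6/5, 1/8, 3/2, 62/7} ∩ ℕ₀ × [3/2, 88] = {0, 1, …, 12} × {3/2, 62/7}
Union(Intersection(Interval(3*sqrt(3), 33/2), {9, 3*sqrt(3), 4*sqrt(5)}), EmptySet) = {9, 3*sqrt(3), 4*sqrt(5)}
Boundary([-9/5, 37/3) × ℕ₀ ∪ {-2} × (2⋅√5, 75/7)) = ([-9/5, 37/3] × ℕ₀) ∪ ({-2} × [2⋅√5, 75/7])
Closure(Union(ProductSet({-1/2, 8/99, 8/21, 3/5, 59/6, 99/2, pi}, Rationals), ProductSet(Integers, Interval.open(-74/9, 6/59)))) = Union(ProductSet({-1/2, 8/99, 8/21, 3/5, 59/6, 99/2, pi}, Reals), ProductSet(Integers, Interval(-74/9, 6/59)))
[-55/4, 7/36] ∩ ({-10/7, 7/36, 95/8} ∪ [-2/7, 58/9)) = {-10/7} ∪ [-2/7, 7/36]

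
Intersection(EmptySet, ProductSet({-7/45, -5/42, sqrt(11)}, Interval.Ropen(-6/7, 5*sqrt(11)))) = EmptySet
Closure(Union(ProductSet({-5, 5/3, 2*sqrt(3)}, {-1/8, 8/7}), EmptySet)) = ProductSet({-5, 5/3, 2*sqrt(3)}, {-1/8, 8/7})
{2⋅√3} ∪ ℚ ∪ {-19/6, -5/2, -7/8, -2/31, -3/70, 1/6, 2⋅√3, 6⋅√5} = ℚ ∪ {2⋅√3, 6⋅√5}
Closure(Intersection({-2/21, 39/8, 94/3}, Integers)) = EmptySet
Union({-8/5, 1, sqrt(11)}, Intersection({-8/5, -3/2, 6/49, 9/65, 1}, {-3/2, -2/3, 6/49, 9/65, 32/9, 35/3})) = {-8/5, -3/2, 6/49, 9/65, 1, sqrt(11)}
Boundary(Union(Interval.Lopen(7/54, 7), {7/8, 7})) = {7/54, 7}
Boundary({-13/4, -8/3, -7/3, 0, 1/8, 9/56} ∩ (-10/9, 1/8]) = {0, 1/8}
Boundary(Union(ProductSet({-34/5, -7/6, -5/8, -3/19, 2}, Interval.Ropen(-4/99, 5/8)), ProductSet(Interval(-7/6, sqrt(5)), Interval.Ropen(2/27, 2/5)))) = Union(ProductSet({-34/5, -7/6}, Interval(-4/99, 5/8)), ProductSet({-7/6, sqrt(5)}, Interval(2/27, 2/5)), ProductSet({-34/5, -7/6, -5/8, -3/19, 2}, Union(Interval(-4/99, 2/27), Interval(2/5, 5/8))), ProductSet(Interval(-7/6, sqrt(5)), {2/27, 2/5}))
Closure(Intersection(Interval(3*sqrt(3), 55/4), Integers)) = Range(6, 14, 1)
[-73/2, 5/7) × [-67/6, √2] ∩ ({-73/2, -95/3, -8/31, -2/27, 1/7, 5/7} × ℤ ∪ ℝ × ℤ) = [-73/2, 5/7) × {-11, -10, …, 1}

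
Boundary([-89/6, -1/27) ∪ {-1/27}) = {-89/6, -1/27}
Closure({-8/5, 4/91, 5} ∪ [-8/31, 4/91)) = {-8/5, 5} ∪ [-8/31, 4/91]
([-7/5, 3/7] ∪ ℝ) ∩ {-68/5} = {-68/5}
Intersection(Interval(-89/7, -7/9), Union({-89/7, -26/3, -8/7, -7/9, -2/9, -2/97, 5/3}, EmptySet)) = {-89/7, -26/3, -8/7, -7/9}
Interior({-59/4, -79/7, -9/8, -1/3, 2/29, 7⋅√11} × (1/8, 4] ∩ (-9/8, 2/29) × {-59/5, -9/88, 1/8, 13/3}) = ∅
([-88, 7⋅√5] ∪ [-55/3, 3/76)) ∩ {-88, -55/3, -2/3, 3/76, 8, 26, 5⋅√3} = {-88, -55/3, -2/3, 3/76, 8, 5⋅√3}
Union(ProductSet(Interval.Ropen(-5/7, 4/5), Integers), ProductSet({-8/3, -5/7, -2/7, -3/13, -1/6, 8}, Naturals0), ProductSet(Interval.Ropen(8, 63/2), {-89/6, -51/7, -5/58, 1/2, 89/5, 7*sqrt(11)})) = Union(ProductSet({-8/3, -5/7, -2/7, -3/13, -1/6, 8}, Naturals0), ProductSet(Interval.Ropen(-5/7, 4/5), Integers), ProductSet(Interval.Ropen(8, 63/2), {-89/6, -51/7, -5/58, 1/2, 89/5, 7*sqrt(11)}))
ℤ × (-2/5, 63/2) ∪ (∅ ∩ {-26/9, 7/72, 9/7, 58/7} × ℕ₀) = ℤ × (-2/5, 63/2)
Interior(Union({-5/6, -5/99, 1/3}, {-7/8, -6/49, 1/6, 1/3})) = EmptySet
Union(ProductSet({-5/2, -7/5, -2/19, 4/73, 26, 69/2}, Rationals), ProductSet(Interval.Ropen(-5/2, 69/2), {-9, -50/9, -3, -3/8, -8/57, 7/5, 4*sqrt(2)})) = Union(ProductSet({-5/2, -7/5, -2/19, 4/73, 26, 69/2}, Rationals), ProductSet(Interval.Ropen(-5/2, 69/2), {-9, -50/9, -3, -3/8, -8/57, 7/5, 4*sqrt(2)}))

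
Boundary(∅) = ∅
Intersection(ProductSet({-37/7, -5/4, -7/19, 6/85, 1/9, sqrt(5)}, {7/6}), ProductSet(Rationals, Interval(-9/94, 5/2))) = ProductSet({-37/7, -5/4, -7/19, 6/85, 1/9}, {7/6})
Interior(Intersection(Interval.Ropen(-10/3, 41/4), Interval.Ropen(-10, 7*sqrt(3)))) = Interval.open(-10/3, 41/4)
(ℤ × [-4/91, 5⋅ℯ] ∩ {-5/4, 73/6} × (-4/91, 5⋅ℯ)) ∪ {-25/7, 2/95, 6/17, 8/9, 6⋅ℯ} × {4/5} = {-25/7, 2/95, 6/17, 8/9, 6⋅ℯ} × {4/5}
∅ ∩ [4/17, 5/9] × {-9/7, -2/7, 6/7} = ∅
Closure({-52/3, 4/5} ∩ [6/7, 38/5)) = ∅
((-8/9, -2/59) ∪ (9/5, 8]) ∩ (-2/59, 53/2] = (9/5, 8]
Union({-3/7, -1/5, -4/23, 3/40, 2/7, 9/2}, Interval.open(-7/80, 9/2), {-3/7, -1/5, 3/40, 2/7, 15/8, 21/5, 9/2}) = Union({-3/7, -1/5, -4/23}, Interval.Lopen(-7/80, 9/2))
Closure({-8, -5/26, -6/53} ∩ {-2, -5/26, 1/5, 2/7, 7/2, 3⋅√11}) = {-5/26}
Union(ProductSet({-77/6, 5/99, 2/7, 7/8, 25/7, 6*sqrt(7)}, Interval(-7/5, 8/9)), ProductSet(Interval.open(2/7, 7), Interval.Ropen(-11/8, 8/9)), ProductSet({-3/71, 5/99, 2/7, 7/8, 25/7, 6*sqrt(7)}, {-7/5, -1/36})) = Union(ProductSet({-77/6, 5/99, 2/7, 7/8, 25/7, 6*sqrt(7)}, Interval(-7/5, 8/9)), ProductSet({-3/71, 5/99, 2/7, 7/8, 25/7, 6*sqrt(7)}, {-7/5, -1/36}), ProductSet(Interval.open(2/7, 7), Interval.Ropen(-11/8, 8/9)))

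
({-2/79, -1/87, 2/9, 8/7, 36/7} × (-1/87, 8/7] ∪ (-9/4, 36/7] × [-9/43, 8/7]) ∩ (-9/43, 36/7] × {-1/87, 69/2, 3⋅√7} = (-9/43, 36/7] × {-1/87}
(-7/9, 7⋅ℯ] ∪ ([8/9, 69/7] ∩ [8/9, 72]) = (-7/9, 7⋅ℯ]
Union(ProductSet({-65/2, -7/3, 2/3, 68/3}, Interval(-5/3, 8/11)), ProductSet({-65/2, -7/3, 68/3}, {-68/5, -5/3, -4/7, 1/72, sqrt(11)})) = Union(ProductSet({-65/2, -7/3, 68/3}, {-68/5, -5/3, -4/7, 1/72, sqrt(11)}), ProductSet({-65/2, -7/3, 2/3, 68/3}, Interval(-5/3, 8/11)))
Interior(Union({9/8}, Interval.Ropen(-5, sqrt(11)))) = Interval.open(-5, sqrt(11))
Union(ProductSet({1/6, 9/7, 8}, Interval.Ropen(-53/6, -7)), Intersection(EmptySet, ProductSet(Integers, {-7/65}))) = ProductSet({1/6, 9/7, 8}, Interval.Ropen(-53/6, -7))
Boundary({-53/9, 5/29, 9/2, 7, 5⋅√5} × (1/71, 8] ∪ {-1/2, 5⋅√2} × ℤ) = ({-1/2, 5⋅√2} × ℤ) ∪ ({-53/9, 5/29, 9/2, 7, 5⋅√5} × [1/71, 8])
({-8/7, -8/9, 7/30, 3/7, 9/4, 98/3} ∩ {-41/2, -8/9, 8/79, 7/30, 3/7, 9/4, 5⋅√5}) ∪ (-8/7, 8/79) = (-8/7, 8/79) ∪ {7/30, 3/7, 9/4}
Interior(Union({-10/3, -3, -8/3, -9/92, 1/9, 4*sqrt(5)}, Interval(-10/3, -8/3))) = Interval.open(-10/3, -8/3)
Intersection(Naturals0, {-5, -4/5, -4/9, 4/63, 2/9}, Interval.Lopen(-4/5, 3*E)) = EmptySet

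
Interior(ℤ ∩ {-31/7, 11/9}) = ∅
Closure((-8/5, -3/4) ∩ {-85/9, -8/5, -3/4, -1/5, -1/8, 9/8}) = ∅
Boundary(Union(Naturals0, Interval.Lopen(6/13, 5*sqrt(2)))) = Union(Complement(Naturals0, Interval.open(6/13, 5*sqrt(2))), {6/13, 5*sqrt(2)})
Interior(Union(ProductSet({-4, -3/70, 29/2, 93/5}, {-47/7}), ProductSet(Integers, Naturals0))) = EmptySet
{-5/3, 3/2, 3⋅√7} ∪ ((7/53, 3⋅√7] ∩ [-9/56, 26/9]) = {-5/3, 3⋅√7} ∪ (7/53, 26/9]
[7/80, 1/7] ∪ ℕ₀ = ℕ₀ ∪ [7/80, 1/7]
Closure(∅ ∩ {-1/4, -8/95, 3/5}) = ∅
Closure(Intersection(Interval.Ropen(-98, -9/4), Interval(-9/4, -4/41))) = EmptySet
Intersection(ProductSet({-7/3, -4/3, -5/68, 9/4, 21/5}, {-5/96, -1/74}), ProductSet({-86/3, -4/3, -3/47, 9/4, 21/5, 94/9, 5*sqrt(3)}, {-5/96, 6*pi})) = ProductSet({-4/3, 9/4, 21/5}, {-5/96})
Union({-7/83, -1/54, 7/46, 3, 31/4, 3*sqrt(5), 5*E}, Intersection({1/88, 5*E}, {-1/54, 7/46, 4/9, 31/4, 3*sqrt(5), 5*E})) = {-7/83, -1/54, 7/46, 3, 31/4, 3*sqrt(5), 5*E}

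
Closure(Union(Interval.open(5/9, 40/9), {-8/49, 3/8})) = Union({-8/49, 3/8}, Interval(5/9, 40/9))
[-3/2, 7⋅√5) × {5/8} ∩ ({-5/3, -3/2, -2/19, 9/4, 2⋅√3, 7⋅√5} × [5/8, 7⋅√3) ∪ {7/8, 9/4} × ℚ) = {-3/2, -2/19, 7/8, 9/4, 2⋅√3} × {5/8}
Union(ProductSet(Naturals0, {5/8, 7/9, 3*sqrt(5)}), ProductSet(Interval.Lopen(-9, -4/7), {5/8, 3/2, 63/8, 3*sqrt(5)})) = Union(ProductSet(Interval.Lopen(-9, -4/7), {5/8, 3/2, 63/8, 3*sqrt(5)}), ProductSet(Naturals0, {5/8, 7/9, 3*sqrt(5)}))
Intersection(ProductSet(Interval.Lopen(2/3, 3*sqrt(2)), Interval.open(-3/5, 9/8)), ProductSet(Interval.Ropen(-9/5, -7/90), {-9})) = EmptySet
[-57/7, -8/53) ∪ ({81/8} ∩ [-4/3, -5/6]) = [-57/7, -8/53)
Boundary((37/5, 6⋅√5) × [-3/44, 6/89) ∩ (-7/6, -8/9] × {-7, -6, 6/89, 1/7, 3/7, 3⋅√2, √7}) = ∅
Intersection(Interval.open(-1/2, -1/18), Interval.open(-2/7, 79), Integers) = EmptySet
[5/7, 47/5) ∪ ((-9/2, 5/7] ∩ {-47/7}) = [5/7, 47/5)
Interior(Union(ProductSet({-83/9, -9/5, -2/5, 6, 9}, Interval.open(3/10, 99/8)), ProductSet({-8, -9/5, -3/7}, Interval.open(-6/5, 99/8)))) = EmptySet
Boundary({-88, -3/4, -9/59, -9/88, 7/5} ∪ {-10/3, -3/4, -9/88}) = {-88, -10/3, -3/4, -9/59, -9/88, 7/5}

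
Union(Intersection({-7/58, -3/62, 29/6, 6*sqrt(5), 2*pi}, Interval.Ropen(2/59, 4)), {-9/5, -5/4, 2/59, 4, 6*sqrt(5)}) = {-9/5, -5/4, 2/59, 4, 6*sqrt(5)}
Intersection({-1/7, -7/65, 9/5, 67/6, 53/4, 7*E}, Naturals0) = EmptySet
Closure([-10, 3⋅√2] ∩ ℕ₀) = {0, 1, …, 4}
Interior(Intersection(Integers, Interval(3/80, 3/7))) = EmptySet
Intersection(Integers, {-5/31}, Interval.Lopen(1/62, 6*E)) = EmptySet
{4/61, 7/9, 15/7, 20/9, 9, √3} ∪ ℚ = ℚ ∪ {√3}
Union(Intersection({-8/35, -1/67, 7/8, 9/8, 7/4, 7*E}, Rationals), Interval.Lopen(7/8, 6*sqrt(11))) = Union({-8/35, -1/67}, Interval(7/8, 6*sqrt(11)))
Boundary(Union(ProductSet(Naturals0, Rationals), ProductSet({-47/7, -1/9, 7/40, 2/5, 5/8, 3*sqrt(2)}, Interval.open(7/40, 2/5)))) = Union(ProductSet({-47/7, -1/9, 7/40, 2/5, 5/8, 3*sqrt(2)}, Interval(7/40, 2/5)), ProductSet(Naturals0, Reals))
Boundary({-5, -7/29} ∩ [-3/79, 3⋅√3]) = ∅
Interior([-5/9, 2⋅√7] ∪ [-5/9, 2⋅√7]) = (-5/9, 2⋅√7)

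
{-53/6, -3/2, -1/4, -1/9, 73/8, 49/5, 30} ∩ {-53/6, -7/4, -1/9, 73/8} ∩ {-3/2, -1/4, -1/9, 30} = {-1/9}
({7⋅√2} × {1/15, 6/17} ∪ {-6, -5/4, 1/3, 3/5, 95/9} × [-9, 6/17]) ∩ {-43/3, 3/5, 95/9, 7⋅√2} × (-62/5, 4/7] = ({3/5, 95/9} × [-9, 6/17]) ∪ ({7⋅√2} × {1/15, 6/17})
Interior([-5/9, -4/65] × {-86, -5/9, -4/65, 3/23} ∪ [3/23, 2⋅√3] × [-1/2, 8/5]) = (3/23, 2⋅√3) × (-1/2, 8/5)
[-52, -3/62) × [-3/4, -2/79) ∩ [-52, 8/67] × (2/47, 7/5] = ∅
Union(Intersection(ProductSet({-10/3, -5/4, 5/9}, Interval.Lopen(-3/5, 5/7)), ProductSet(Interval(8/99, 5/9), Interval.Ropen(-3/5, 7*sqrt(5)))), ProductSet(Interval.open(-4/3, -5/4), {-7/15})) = Union(ProductSet({5/9}, Interval.Lopen(-3/5, 5/7)), ProductSet(Interval.open(-4/3, -5/4), {-7/15}))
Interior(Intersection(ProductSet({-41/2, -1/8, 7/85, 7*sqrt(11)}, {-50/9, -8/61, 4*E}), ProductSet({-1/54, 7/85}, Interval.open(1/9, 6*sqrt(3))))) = EmptySet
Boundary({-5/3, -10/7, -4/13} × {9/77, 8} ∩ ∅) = ∅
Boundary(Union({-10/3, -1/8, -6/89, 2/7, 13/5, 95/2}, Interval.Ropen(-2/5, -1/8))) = {-10/3, -2/5, -1/8, -6/89, 2/7, 13/5, 95/2}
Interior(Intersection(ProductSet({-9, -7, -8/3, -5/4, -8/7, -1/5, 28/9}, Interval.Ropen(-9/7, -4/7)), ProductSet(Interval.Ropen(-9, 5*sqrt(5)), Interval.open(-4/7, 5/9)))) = EmptySet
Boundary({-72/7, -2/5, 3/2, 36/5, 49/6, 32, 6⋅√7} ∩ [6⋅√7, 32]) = {32, 6⋅√7}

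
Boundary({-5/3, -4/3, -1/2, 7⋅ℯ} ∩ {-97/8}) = ∅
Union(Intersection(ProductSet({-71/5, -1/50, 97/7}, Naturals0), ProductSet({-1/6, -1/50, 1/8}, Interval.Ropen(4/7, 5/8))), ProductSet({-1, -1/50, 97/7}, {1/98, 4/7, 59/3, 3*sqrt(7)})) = ProductSet({-1, -1/50, 97/7}, {1/98, 4/7, 59/3, 3*sqrt(7)})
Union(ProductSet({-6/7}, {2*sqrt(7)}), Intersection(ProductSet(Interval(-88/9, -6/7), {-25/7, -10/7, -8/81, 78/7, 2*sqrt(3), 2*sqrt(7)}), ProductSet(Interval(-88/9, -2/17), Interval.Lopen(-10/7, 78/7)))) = ProductSet(Interval(-88/9, -6/7), {-8/81, 78/7, 2*sqrt(3), 2*sqrt(7)})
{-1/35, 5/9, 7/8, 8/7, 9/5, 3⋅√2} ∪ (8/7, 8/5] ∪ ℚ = ℚ ∪ [8/7, 8/5] ∪ {3⋅√2}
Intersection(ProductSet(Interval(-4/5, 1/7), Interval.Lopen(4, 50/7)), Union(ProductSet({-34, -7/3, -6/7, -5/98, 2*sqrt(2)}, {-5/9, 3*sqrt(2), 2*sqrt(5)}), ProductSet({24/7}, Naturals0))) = ProductSet({-5/98}, {3*sqrt(2), 2*sqrt(5)})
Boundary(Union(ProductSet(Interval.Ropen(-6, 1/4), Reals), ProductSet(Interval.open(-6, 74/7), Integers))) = Union(ProductSet({-6, 1/4}, Reals), ProductSet(Union({-6}, Interval(1/4, 74/7)), Integers))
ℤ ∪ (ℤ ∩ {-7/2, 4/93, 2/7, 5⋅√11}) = ℤ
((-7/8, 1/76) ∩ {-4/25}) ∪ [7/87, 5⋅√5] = {-4/25} ∪ [7/87, 5⋅√5]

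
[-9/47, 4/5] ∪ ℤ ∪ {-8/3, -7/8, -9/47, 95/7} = ℤ ∪ {-8/3, -7/8, 95/7} ∪ [-9/47, 4/5]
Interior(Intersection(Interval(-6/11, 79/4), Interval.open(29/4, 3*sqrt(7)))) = Interval.open(29/4, 3*sqrt(7))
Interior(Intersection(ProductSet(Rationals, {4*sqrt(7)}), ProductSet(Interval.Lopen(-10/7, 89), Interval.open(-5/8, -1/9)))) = EmptySet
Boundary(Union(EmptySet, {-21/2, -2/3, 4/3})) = {-21/2, -2/3, 4/3}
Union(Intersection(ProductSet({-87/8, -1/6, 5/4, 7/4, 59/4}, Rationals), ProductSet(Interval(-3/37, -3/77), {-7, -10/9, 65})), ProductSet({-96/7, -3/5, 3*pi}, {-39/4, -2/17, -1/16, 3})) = ProductSet({-96/7, -3/5, 3*pi}, {-39/4, -2/17, -1/16, 3})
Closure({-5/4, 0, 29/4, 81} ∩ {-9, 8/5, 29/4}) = {29/4}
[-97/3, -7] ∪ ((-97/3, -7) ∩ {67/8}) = [-97/3, -7]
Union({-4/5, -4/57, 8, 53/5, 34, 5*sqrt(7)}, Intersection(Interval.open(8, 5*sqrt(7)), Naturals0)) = Union({-4/5, -4/57, 8, 53/5, 34, 5*sqrt(7)}, Range(9, 14, 1))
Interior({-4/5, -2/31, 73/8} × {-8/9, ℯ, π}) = ∅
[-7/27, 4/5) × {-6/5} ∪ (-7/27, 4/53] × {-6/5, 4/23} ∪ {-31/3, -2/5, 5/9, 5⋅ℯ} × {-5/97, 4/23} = ([-7/27, 4/5) × {-6/5}) ∪ ((-7/27, 4/53] × {-6/5, 4/23}) ∪ ({-31/3, -2/5, 5/9, 5⋅ℯ} × {-5/97, 4/23})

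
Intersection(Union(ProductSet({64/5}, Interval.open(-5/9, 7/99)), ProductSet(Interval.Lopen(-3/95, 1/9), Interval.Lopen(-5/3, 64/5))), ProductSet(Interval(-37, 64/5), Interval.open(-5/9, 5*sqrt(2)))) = Union(ProductSet({64/5}, Interval.open(-5/9, 7/99)), ProductSet(Interval.Lopen(-3/95, 1/9), Interval.open(-5/9, 5*sqrt(2))))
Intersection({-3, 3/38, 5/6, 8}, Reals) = {-3, 3/38, 5/6, 8}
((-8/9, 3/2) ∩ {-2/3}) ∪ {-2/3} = {-2/3}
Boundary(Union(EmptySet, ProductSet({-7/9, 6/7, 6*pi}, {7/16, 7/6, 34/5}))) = ProductSet({-7/9, 6/7, 6*pi}, {7/16, 7/6, 34/5})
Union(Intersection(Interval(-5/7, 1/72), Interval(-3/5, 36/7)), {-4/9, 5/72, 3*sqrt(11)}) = Union({5/72, 3*sqrt(11)}, Interval(-3/5, 1/72))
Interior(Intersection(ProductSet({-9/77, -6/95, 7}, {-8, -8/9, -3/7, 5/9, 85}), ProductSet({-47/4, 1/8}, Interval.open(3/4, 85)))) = EmptySet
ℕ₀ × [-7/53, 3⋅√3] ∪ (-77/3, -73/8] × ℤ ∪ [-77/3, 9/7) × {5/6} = ((-77/3, -73/8] × ℤ) ∪ ([-77/3, 9/7) × {5/6}) ∪ (ℕ₀ × [-7/53, 3⋅√3])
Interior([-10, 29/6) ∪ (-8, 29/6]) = (-10, 29/6)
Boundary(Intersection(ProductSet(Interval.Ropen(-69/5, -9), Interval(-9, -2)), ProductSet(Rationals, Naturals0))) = EmptySet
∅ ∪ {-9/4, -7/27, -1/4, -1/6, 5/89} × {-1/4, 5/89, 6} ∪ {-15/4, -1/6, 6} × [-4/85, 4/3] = ({-15/4, -1/6, 6} × [-4/85, 4/3]) ∪ ({-9/4, -7/27, -1/4, -1/6, 5/89} × {-1/4, 5/89, 6})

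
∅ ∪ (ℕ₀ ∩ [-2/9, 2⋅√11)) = {0, 1, …, 6}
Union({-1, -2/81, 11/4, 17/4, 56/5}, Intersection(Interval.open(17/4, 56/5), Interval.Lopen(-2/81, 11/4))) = {-1, -2/81, 11/4, 17/4, 56/5}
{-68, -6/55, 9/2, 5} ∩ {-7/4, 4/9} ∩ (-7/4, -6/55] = ∅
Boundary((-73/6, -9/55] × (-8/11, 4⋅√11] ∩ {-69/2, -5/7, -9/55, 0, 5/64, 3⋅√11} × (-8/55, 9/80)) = {-5/7, -9/55} × [-8/55, 9/80]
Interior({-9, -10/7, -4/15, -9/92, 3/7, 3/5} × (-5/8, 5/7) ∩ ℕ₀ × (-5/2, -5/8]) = ∅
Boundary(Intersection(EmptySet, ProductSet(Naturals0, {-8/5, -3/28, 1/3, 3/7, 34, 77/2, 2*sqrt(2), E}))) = EmptySet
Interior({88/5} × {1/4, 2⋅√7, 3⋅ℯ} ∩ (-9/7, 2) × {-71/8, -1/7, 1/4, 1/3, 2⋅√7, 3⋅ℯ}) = ∅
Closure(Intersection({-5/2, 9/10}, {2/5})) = EmptySet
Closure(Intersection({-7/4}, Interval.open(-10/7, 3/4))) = EmptySet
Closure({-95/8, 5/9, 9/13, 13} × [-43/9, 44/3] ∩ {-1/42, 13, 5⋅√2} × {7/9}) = {13} × {7/9}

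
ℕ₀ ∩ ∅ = ∅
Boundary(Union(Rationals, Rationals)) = Reals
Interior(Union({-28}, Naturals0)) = EmptySet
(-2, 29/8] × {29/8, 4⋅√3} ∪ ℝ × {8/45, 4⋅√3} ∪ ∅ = (ℝ × {8/45, 4⋅√3}) ∪ ((-2, 29/8] × {29/8, 4⋅√3})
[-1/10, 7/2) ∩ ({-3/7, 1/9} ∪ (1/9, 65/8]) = [1/9, 7/2)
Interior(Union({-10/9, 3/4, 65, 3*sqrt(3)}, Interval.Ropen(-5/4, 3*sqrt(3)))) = Interval.open(-5/4, 3*sqrt(3))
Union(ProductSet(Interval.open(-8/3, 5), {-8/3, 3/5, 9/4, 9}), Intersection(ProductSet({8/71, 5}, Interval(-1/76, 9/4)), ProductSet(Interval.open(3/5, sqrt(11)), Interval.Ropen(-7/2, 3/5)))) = ProductSet(Interval.open(-8/3, 5), {-8/3, 3/5, 9/4, 9})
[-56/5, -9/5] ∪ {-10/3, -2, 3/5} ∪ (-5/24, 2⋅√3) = [-56/5, -9/5] ∪ (-5/24, 2⋅√3)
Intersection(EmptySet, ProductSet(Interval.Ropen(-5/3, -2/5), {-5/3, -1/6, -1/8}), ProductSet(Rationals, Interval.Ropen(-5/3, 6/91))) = EmptySet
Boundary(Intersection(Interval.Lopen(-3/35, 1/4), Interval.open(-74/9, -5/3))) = EmptySet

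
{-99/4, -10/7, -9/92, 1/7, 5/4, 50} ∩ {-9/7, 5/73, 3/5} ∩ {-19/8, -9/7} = ∅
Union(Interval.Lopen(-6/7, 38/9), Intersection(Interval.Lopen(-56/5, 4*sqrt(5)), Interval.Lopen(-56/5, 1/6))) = Interval.Lopen(-56/5, 38/9)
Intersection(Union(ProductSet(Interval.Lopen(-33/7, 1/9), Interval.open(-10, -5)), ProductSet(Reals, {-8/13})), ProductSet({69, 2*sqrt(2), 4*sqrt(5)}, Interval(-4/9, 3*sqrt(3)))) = EmptySet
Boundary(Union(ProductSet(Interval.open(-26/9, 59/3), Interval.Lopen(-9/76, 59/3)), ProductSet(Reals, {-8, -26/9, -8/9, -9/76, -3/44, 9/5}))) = Union(ProductSet({-26/9, 59/3}, Interval(-9/76, 59/3)), ProductSet(Interval(-26/9, 59/3), {-9/76, 59/3}), ProductSet(Reals, {-8, -26/9, -8/9, -9/76}), ProductSet(Union(Interval(-oo, -26/9), Interval(59/3, oo)), {-8, -26/9, -8/9, -9/76, -3/44, 9/5}))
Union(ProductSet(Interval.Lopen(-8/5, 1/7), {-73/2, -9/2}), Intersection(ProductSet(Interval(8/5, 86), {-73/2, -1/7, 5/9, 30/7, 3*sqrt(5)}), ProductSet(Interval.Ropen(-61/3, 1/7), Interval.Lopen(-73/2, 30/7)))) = ProductSet(Interval.Lopen(-8/5, 1/7), {-73/2, -9/2})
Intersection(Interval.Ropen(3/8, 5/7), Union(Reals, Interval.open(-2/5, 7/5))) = Interval.Ropen(3/8, 5/7)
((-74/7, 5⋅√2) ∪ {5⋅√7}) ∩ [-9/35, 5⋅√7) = [-9/35, 5⋅√2)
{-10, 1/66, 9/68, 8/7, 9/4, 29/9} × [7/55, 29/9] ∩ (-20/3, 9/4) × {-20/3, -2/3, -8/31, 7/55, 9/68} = {1/66, 9/68, 8/7} × {7/55, 9/68}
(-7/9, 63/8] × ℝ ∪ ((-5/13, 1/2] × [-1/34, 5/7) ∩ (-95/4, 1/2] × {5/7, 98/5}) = (-7/9, 63/8] × ℝ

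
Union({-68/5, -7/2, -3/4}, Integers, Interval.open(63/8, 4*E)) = Union({-68/5, -7/2, -3/4}, Integers, Interval.open(63/8, 4*E))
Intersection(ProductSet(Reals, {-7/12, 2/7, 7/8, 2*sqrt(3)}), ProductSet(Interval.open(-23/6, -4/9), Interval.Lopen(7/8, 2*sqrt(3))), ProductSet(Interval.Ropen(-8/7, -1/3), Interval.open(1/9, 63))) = ProductSet(Interval.Ropen(-8/7, -4/9), {2*sqrt(3)})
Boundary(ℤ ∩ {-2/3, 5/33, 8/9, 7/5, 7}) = {7}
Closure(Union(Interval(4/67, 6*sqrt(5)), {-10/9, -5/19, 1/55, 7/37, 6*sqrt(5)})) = Union({-10/9, -5/19, 1/55}, Interval(4/67, 6*sqrt(5)))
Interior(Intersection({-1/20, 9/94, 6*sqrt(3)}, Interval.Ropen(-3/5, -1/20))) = EmptySet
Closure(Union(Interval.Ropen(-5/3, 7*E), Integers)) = Union(Integers, Interval(-5/3, 7*E))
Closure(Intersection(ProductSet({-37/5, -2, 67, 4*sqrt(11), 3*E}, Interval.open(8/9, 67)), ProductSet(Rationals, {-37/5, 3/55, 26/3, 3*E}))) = ProductSet({-37/5, -2, 67}, {26/3, 3*E})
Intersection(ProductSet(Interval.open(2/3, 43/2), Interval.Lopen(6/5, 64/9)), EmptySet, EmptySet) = EmptySet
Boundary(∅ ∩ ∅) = ∅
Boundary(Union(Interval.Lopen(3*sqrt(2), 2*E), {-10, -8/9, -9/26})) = {-10, -8/9, -9/26, 3*sqrt(2), 2*E}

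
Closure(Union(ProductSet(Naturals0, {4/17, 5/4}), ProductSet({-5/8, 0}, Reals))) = Union(ProductSet({-5/8, 0}, Reals), ProductSet(Naturals0, {4/17, 5/4}))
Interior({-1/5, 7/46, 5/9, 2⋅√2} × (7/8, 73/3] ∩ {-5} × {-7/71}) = ∅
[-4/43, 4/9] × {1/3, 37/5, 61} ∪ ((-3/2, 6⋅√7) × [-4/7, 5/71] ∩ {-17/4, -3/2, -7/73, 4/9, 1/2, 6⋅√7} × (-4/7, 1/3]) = ({-7/73, 4/9, 1/2} × (-4/7, 5/71]) ∪ ([-4/43, 4/9] × {1/3, 37/5, 61})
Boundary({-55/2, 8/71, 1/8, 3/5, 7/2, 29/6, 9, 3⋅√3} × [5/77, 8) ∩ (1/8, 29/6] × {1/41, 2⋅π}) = {3/5, 7/2, 29/6} × {2⋅π}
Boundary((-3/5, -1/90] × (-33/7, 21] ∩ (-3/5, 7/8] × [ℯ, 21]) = ({-3/5, -1/90} × [ℯ, 21]) ∪ ([-3/5, -1/90] × {21, ℯ})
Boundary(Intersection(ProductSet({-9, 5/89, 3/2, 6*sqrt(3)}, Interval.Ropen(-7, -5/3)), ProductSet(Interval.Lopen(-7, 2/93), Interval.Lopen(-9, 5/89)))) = EmptySet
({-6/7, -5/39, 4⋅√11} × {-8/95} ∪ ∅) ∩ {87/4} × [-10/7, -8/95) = ∅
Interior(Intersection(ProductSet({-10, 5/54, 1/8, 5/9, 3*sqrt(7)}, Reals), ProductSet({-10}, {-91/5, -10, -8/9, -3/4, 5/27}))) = EmptySet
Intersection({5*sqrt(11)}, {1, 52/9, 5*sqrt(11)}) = {5*sqrt(11)}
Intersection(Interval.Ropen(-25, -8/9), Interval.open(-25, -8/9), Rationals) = Intersection(Interval.open(-25, -8/9), Rationals)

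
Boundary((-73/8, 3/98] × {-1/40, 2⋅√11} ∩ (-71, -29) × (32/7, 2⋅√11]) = ∅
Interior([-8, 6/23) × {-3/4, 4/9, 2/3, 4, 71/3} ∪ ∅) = ∅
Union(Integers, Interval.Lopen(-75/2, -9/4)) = Union(Integers, Interval.Lopen(-75/2, -9/4))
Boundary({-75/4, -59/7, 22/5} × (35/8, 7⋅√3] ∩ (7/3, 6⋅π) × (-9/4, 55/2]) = {22/5} × [35/8, 7⋅√3]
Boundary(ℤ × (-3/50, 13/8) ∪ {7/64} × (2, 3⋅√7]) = (ℤ × [-3/50, 13/8]) ∪ ({7/64} × [2, 3⋅√7])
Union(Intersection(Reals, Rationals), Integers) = Rationals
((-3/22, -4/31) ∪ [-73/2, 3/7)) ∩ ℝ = [-73/2, 3/7)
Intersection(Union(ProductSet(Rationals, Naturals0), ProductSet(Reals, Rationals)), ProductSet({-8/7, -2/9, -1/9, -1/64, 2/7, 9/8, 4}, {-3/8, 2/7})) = ProductSet({-8/7, -2/9, -1/9, -1/64, 2/7, 9/8, 4}, {-3/8, 2/7})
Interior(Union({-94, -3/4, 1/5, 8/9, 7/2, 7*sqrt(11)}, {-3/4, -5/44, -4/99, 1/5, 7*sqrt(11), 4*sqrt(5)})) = EmptySet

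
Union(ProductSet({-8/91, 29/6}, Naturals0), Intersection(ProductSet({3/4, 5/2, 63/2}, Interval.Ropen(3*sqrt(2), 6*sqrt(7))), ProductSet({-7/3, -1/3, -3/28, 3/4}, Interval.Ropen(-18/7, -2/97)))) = ProductSet({-8/91, 29/6}, Naturals0)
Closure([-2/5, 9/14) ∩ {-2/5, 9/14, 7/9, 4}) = {-2/5}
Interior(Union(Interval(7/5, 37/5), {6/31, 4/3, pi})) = Interval.open(7/5, 37/5)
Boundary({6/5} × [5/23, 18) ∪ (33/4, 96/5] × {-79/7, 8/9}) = ({6/5} × [5/23, 18]) ∪ ([33/4, 96/5] × {-79/7, 8/9})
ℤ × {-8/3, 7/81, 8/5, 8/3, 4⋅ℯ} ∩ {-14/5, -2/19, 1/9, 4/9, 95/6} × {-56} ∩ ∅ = ∅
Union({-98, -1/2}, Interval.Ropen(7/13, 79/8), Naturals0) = Union({-98, -1/2}, Interval.Ropen(7/13, 79/8), Naturals0)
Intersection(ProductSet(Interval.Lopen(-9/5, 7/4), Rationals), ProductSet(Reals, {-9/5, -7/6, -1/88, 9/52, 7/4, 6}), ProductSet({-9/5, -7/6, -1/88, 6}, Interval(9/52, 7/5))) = ProductSet({-7/6, -1/88}, {9/52})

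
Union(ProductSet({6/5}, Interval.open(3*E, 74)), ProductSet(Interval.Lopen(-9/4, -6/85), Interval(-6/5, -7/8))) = Union(ProductSet({6/5}, Interval.open(3*E, 74)), ProductSet(Interval.Lopen(-9/4, -6/85), Interval(-6/5, -7/8)))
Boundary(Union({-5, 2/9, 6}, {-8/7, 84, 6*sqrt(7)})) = {-5, -8/7, 2/9, 6, 84, 6*sqrt(7)}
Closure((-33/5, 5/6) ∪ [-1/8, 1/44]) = [-33/5, 5/6]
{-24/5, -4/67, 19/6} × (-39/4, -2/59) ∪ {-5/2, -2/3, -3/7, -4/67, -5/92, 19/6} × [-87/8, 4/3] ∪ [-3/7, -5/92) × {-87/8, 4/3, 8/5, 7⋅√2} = ({-24/5, -4/67, 19/6} × (-39/4, -2/59)) ∪ ({-5/2, -2/3, -3/7, -4/67, -5/92, 19/6} × [-87/8, 4/3]) ∪ ([-3/7, -5/92) × {-87/8, 4/3, 8/5, 7⋅√2})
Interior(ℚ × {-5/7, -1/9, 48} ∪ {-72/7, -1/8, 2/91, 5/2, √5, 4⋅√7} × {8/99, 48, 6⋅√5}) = ∅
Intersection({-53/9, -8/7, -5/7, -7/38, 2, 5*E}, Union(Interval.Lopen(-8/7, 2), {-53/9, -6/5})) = {-53/9, -5/7, -7/38, 2}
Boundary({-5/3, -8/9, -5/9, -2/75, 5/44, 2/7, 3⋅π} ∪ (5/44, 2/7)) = {-5/3, -8/9, -5/9, -2/75, 5/44, 2/7, 3⋅π}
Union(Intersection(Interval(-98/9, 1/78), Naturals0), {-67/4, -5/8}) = Union({-67/4, -5/8}, Range(0, 1, 1))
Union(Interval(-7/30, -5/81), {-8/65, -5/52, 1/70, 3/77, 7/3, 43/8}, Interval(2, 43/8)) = Union({1/70, 3/77}, Interval(-7/30, -5/81), Interval(2, 43/8))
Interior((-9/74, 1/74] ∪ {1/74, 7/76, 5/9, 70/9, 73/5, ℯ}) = (-9/74, 1/74)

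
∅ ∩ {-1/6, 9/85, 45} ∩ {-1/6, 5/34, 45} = ∅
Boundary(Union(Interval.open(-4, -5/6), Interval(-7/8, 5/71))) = {-4, 5/71}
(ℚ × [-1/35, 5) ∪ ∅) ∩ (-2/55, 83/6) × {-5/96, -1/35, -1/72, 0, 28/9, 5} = (ℚ ∩ (-2/55, 83/6)) × {-1/35, -1/72, 0, 28/9}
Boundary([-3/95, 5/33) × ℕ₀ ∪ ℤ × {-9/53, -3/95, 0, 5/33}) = (ℤ × {-9/53, -3/95, 0, 5/33}) ∪ ([-3/95, 5/33] × ℕ₀)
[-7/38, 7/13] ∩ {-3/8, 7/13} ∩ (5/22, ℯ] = {7/13}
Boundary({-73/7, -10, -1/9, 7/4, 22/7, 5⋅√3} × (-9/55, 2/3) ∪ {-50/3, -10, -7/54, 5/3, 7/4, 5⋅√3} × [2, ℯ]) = ({-50/3, -10, -7/54, 5/3, 7/4, 5⋅√3} × [2, ℯ]) ∪ ({-73/7, -10, -1/9, 7/4, 22/7, 5⋅√3} × [-9/55, 2/3])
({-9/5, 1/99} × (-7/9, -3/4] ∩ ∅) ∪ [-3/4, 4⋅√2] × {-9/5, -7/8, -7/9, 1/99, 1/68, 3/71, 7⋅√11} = [-3/4, 4⋅√2] × {-9/5, -7/8, -7/9, 1/99, 1/68, 3/71, 7⋅√11}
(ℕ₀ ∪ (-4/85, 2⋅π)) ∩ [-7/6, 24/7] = (-4/85, 24/7] ∪ {0, 1, 2, 3}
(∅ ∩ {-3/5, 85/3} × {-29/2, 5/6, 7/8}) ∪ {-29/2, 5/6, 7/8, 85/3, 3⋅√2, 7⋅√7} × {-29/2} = {-29/2, 5/6, 7/8, 85/3, 3⋅√2, 7⋅√7} × {-29/2}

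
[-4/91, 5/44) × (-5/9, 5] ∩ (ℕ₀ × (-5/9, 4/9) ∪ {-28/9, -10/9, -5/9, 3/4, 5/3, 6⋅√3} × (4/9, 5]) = {0} × (-5/9, 4/9)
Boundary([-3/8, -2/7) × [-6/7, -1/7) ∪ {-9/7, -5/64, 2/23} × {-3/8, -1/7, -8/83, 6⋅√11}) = ({-3/8, -2/7} × [-6/7, -1/7]) ∪ ([-3/8, -2/7] × {-6/7, -1/7}) ∪ ({-9/7, -5/64, 2/23} × {-3/8, -1/7, -8/83, 6⋅√11})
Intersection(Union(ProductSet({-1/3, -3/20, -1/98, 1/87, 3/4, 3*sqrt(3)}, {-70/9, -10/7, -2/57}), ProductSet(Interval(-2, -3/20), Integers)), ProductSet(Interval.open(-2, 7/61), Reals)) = Union(ProductSet({-1/3, -3/20, -1/98, 1/87}, {-70/9, -10/7, -2/57}), ProductSet(Interval.Lopen(-2, -3/20), Integers))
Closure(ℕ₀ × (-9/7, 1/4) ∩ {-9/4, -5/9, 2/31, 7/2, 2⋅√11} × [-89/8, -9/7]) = ∅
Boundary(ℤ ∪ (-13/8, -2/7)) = {-13/8, -2/7} ∪ (ℤ \ (-13/8, -2/7))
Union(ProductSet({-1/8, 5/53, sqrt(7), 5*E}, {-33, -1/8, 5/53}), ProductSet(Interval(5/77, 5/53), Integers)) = Union(ProductSet({-1/8, 5/53, sqrt(7), 5*E}, {-33, -1/8, 5/53}), ProductSet(Interval(5/77, 5/53), Integers))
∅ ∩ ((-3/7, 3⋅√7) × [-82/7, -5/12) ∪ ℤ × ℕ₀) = ∅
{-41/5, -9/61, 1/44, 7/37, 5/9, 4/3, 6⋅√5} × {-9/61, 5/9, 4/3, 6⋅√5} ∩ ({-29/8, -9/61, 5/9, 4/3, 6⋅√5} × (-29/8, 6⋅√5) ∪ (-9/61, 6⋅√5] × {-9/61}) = ({1/44, 7/37, 5/9, 4/3, 6⋅√5} × {-9/61}) ∪ ({-9/61, 5/9, 4/3, 6⋅√5} × {-9/61, 5/9, 4/3})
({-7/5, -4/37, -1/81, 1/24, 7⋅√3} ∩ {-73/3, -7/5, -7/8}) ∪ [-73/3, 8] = [-73/3, 8]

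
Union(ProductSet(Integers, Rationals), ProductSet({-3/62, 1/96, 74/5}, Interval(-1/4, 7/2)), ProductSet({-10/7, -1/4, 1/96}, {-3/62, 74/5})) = Union(ProductSet({-10/7, -1/4, 1/96}, {-3/62, 74/5}), ProductSet({-3/62, 1/96, 74/5}, Interval(-1/4, 7/2)), ProductSet(Integers, Rationals))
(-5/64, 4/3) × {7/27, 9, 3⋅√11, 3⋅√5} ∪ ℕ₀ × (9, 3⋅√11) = (ℕ₀ × (9, 3⋅√11)) ∪ ((-5/64, 4/3) × {7/27, 9, 3⋅√11, 3⋅√5})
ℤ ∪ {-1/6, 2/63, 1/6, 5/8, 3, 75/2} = ℤ ∪ {-1/6, 2/63, 1/6, 5/8, 75/2}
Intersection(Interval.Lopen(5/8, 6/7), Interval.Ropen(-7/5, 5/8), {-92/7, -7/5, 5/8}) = EmptySet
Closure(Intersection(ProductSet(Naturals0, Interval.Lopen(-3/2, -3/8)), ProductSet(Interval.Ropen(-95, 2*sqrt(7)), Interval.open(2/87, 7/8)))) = EmptySet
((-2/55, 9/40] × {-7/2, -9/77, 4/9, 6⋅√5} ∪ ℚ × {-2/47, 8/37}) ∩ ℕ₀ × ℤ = ∅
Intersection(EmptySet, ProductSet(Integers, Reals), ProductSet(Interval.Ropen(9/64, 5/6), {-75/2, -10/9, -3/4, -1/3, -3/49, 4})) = EmptySet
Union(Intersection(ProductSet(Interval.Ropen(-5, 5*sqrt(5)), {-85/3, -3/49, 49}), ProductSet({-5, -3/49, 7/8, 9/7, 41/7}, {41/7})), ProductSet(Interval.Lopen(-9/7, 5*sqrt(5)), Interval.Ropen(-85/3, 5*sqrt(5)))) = ProductSet(Interval.Lopen(-9/7, 5*sqrt(5)), Interval.Ropen(-85/3, 5*sqrt(5)))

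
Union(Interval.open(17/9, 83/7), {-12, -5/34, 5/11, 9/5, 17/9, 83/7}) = Union({-12, -5/34, 5/11, 9/5}, Interval(17/9, 83/7))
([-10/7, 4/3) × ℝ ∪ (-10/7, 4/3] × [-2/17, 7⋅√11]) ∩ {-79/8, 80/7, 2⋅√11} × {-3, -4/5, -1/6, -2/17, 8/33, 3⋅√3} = ∅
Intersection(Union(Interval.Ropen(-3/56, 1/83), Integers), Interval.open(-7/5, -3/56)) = Range(-1, 0, 1)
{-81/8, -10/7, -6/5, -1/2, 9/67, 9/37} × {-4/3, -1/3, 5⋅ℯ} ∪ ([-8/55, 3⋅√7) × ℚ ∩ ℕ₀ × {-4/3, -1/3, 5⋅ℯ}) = ({0, 1, …, 7} × {-4/3, -1/3}) ∪ ({-81/8, -10/7, -6/5, -1/2, 9/67, 9/37} × {-4/3, -1/3, 5⋅ℯ})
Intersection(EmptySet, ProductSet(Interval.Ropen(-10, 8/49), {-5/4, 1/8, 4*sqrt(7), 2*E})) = EmptySet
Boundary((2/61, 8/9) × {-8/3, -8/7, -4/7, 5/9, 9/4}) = [2/61, 8/9] × {-8/3, -8/7, -4/7, 5/9, 9/4}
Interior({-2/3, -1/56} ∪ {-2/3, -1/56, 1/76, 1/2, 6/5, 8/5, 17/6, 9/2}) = ∅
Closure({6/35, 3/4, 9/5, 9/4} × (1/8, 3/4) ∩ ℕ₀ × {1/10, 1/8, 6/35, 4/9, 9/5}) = ∅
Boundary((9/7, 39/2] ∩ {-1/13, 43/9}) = {43/9}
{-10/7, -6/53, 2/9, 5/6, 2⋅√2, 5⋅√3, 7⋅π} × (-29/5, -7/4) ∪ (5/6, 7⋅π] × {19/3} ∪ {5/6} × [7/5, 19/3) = ({5/6} × [7/5, 19/3)) ∪ ((5/6, 7⋅π] × {19/3}) ∪ ({-10/7, -6/53, 2/9, 5/6, 2⋅√2, 5⋅√3, 7⋅π} × (-29/5, -7/4))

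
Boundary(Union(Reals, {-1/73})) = EmptySet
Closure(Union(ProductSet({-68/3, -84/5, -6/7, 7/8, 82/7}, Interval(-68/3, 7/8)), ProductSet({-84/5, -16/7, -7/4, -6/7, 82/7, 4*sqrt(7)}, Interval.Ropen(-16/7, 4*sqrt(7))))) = Union(ProductSet({-68/3, -84/5, -6/7, 7/8, 82/7}, Interval(-68/3, 7/8)), ProductSet({-84/5, -16/7, -7/4, -6/7, 82/7, 4*sqrt(7)}, Interval(-16/7, 4*sqrt(7))))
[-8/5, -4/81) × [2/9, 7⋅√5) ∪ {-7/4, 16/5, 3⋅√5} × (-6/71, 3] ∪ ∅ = ({-7/4, 16/5, 3⋅√5} × (-6/71, 3]) ∪ ([-8/5, -4/81) × [2/9, 7⋅√5))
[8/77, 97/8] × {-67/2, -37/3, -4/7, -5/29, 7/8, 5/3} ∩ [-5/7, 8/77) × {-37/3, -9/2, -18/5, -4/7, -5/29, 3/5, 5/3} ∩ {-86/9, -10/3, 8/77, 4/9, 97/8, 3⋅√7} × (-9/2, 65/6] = ∅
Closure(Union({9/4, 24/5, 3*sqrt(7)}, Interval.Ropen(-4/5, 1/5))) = Union({9/4, 24/5, 3*sqrt(7)}, Interval(-4/5, 1/5))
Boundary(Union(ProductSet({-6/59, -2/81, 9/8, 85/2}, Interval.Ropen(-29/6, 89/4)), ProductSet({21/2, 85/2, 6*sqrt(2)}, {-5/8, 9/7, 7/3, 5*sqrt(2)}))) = Union(ProductSet({21/2, 85/2, 6*sqrt(2)}, {-5/8, 9/7, 7/3, 5*sqrt(2)}), ProductSet({-6/59, -2/81, 9/8, 85/2}, Interval(-29/6, 89/4)))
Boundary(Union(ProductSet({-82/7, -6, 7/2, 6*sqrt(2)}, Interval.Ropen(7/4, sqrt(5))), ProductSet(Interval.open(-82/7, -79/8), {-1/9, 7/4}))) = Union(ProductSet({-82/7, -6, 7/2, 6*sqrt(2)}, Interval(7/4, sqrt(5))), ProductSet(Interval(-82/7, -79/8), {-1/9, 7/4}))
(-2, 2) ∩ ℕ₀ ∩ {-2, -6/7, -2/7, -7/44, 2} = ∅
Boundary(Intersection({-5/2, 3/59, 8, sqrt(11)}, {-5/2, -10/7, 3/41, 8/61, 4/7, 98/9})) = {-5/2}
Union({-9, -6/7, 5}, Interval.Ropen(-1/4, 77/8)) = Union({-9, -6/7}, Interval.Ropen(-1/4, 77/8))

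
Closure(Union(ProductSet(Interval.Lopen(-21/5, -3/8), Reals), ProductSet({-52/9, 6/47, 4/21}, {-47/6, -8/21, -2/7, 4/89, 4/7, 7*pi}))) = Union(ProductSet({-52/9, 6/47, 4/21}, {-47/6, -8/21, -2/7, 4/89, 4/7, 7*pi}), ProductSet(Interval(-21/5, -3/8), Reals))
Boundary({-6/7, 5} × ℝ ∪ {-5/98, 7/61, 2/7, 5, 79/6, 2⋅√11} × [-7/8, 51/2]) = ({-6/7, 5} × ℝ) ∪ ({-5/98, 7/61, 2/7, 5, 79/6, 2⋅√11} × [-7/8, 51/2])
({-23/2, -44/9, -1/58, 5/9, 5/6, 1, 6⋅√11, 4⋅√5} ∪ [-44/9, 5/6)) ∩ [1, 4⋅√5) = {1}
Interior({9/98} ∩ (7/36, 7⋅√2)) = ∅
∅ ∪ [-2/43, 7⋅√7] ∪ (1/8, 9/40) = [-2/43, 7⋅√7]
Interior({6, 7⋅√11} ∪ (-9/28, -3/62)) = (-9/28, -3/62)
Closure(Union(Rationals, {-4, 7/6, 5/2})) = Reals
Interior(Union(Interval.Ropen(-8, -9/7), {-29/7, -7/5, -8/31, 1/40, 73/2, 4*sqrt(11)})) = Interval.open(-8, -9/7)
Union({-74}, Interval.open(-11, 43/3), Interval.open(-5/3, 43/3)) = Union({-74}, Interval.open(-11, 43/3))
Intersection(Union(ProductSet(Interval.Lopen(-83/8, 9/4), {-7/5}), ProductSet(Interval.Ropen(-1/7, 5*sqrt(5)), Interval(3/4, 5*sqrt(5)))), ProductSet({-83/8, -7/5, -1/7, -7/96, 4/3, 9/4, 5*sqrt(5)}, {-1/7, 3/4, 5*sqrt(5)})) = ProductSet({-1/7, -7/96, 4/3, 9/4}, {3/4, 5*sqrt(5)})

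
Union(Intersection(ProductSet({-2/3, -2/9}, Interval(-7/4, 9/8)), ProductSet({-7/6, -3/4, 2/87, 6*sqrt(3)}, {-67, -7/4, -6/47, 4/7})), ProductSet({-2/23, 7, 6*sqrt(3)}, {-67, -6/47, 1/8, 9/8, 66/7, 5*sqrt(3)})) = ProductSet({-2/23, 7, 6*sqrt(3)}, {-67, -6/47, 1/8, 9/8, 66/7, 5*sqrt(3)})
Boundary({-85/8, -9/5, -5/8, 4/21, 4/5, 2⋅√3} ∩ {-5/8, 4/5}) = {-5/8, 4/5}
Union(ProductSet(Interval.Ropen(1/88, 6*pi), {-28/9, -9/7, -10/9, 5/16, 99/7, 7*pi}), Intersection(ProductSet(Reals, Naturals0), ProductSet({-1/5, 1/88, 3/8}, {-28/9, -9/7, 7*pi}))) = ProductSet(Interval.Ropen(1/88, 6*pi), {-28/9, -9/7, -10/9, 5/16, 99/7, 7*pi})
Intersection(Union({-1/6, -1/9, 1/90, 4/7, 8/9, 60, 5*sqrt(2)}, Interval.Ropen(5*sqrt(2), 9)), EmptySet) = EmptySet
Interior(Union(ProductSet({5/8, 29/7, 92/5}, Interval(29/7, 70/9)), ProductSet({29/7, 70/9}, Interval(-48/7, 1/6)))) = EmptySet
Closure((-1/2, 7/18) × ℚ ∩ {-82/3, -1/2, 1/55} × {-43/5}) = {1/55} × {-43/5}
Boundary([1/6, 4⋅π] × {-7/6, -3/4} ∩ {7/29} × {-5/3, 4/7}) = ∅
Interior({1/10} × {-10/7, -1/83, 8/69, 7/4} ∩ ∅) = ∅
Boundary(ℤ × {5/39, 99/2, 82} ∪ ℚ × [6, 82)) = (ℤ × {5/39, 99/2, 82}) ∪ (ℝ × [6, 82])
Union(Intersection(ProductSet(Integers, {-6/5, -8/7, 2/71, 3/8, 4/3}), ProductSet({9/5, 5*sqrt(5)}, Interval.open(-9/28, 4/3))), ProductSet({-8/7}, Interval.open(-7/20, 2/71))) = ProductSet({-8/7}, Interval.open(-7/20, 2/71))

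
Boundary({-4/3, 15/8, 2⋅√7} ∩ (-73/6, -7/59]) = {-4/3}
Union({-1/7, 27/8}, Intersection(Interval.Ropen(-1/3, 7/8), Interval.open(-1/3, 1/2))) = Union({27/8}, Interval.open(-1/3, 1/2))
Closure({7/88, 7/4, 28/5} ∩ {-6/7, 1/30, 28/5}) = {28/5}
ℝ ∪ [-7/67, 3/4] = (-∞, ∞)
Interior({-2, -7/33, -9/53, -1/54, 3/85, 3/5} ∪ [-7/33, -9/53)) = (-7/33, -9/53)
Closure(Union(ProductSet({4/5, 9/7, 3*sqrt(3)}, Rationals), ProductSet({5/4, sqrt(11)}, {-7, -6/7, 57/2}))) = Union(ProductSet({5/4, sqrt(11)}, {-7, -6/7, 57/2}), ProductSet({4/5, 9/7, 3*sqrt(3)}, Reals))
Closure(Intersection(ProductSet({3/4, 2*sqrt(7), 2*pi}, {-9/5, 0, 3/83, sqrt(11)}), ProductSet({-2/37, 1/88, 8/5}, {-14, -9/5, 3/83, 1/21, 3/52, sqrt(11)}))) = EmptySet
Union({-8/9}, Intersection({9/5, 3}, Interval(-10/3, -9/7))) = {-8/9}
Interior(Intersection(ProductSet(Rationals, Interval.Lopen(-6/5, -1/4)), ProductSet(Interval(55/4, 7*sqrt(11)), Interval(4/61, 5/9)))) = EmptySet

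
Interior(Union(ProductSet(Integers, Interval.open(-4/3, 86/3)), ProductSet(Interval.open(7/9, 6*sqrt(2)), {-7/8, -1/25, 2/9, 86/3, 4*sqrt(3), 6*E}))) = EmptySet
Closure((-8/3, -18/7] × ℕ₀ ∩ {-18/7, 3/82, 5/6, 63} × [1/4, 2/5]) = ∅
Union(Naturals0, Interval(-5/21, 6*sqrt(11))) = Union(Interval(-5/21, 6*sqrt(11)), Naturals0)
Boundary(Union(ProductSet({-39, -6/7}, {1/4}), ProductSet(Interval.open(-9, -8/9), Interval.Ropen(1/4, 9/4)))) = Union(ProductSet({-39, -6/7}, {1/4}), ProductSet({-9, -8/9}, Interval(1/4, 9/4)), ProductSet(Interval(-9, -8/9), {1/4, 9/4}))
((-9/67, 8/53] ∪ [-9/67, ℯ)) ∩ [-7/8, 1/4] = [-9/67, 1/4]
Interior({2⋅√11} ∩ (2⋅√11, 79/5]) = ∅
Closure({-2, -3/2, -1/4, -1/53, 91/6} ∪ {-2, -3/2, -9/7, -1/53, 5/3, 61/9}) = {-2, -3/2, -9/7, -1/4, -1/53, 5/3, 61/9, 91/6}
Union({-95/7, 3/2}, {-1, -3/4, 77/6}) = {-95/7, -1, -3/4, 3/2, 77/6}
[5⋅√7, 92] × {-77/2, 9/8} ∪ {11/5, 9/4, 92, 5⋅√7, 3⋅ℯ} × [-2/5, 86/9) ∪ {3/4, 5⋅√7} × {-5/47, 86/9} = ({3/4, 5⋅√7} × {-5/47, 86/9}) ∪ ([5⋅√7, 92] × {-77/2, 9/8}) ∪ ({11/5, 9/4, 92, 5⋅√7, 3⋅ℯ} × [-2/5, 86/9))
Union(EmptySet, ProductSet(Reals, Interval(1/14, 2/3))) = ProductSet(Reals, Interval(1/14, 2/3))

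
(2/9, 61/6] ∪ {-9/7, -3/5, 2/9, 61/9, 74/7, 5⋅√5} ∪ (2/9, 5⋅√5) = {-9/7, -3/5} ∪ [2/9, 5⋅√5]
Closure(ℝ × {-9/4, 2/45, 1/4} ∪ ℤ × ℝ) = (ℤ × ℝ) ∪ (ℝ × {-9/4, 2/45, 1/4})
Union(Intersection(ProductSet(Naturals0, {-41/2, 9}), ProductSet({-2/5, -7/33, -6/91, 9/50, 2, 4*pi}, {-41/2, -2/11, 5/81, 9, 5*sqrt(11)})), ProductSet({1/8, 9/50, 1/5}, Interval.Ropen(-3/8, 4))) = Union(ProductSet({2}, {-41/2, 9}), ProductSet({1/8, 9/50, 1/5}, Interval.Ropen(-3/8, 4)))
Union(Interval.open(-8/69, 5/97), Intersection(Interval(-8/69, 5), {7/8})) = Union({7/8}, Interval.open(-8/69, 5/97))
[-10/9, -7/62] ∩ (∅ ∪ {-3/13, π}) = {-3/13}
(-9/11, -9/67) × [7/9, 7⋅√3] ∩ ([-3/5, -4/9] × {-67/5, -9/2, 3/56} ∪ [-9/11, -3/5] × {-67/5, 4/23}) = ∅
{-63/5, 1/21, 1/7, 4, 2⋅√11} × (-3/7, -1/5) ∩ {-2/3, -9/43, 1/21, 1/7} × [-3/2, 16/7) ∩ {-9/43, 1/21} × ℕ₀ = ∅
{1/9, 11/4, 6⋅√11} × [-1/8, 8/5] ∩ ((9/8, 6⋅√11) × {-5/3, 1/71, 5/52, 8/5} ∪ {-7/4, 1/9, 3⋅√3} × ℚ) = ({11/4} × {1/71, 5/52, 8/5}) ∪ ({1/9} × (ℚ ∩ [-1/8, 8/5]))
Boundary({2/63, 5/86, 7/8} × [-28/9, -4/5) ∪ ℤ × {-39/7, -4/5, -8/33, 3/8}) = (ℤ × {-39/7, -4/5, -8/33, 3/8}) ∪ ({2/63, 5/86, 7/8} × [-28/9, -4/5])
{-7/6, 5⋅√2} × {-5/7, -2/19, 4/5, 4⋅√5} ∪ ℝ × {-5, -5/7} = (ℝ × {-5, -5/7}) ∪ ({-7/6, 5⋅√2} × {-5/7, -2/19, 4/5, 4⋅√5})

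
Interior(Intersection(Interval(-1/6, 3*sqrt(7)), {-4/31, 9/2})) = EmptySet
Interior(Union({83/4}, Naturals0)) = EmptySet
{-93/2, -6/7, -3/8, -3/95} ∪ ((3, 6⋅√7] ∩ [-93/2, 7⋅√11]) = {-93/2, -6/7, -3/8, -3/95} ∪ (3, 6⋅√7]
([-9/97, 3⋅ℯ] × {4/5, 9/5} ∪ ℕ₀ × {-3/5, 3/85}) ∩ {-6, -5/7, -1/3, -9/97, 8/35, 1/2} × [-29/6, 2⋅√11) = {-9/97, 8/35, 1/2} × {4/5, 9/5}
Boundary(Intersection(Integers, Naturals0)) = Naturals0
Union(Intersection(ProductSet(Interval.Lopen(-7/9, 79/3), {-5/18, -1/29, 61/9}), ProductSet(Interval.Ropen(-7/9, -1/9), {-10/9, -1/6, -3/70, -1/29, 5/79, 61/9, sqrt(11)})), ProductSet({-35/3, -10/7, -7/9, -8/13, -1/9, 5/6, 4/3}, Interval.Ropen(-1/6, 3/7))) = Union(ProductSet({-35/3, -10/7, -7/9, -8/13, -1/9, 5/6, 4/3}, Interval.Ropen(-1/6, 3/7)), ProductSet(Interval.open(-7/9, -1/9), {-1/29, 61/9}))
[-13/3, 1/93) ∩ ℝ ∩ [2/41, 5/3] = ∅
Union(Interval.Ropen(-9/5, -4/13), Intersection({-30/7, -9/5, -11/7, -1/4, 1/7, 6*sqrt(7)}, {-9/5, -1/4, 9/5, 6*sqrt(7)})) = Union({-1/4, 6*sqrt(7)}, Interval.Ropen(-9/5, -4/13))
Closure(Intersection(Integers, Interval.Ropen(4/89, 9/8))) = Range(1, 2, 1)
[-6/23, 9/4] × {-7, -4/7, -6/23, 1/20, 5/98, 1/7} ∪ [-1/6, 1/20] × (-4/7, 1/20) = ([-1/6, 1/20] × (-4/7, 1/20)) ∪ ([-6/23, 9/4] × {-7, -4/7, -6/23, 1/20, 5/98, 1/7})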